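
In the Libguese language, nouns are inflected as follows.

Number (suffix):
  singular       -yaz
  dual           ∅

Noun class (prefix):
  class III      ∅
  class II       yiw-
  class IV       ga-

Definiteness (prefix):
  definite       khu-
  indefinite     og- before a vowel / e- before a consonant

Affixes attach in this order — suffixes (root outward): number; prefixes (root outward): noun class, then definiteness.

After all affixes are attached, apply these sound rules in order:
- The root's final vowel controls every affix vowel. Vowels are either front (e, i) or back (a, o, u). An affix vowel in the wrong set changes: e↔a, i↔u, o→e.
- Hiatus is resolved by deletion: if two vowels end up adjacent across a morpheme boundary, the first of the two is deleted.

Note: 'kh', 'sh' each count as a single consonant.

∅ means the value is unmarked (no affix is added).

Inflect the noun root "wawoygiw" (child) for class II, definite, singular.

khiyiwwawoygiwyez

Attach noun class class II yiw- → yiwwawoygiw.
Attach number singular -yaz → yiwwawoygiwyaz.
Attach definiteness definite khu- → khuyiwwawoygiwyaz.
Apply vowel harmony: khuyiwwawoygiwyaz → khiyiwwawoygiwyez.
Vowel deletion: no change.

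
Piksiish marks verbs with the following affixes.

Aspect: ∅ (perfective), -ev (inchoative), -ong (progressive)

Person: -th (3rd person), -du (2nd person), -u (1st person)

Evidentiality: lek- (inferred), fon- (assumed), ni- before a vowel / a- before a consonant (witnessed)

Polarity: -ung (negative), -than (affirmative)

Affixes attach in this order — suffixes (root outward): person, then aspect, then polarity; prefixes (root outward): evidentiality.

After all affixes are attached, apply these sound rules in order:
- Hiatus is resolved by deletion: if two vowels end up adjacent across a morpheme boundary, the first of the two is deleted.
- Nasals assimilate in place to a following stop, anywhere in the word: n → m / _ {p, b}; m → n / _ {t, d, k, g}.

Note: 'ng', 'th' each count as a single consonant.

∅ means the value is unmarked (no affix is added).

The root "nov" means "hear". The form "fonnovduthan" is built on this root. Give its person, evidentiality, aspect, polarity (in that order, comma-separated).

Segment: fon-nov-du-than.
person: -du → 2nd person.
evidentiality: fon- → assumed.
aspect: ∅ → perfective.
polarity: -than → affirmative.

2nd person, assumed, perfective, affirmative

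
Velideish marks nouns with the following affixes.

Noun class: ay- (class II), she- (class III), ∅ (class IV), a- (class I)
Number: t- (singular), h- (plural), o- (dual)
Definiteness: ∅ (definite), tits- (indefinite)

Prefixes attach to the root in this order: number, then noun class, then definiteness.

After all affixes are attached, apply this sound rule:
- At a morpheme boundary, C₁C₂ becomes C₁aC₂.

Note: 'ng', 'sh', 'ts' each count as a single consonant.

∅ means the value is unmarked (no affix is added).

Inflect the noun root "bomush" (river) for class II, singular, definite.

ayatabomush

Attach number singular t- → tbomush.
Attach noun class class II ay- → aytbomush.
definiteness = definite: zero marking, form stays aytbomush.
Apply epenthesis: aytbomush → ayatabomush.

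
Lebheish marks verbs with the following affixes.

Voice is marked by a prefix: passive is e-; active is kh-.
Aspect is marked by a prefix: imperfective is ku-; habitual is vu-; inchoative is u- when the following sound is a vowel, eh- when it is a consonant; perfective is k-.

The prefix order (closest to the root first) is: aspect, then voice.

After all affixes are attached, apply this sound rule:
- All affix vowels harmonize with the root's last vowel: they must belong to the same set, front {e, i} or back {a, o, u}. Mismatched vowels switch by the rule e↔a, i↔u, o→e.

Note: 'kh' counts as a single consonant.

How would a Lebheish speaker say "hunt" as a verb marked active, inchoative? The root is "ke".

khehke

Attach aspect inchoative eh- (before consonant 'k') → ehke.
Attach voice active kh- → khehke.
Vowel harmony: no change.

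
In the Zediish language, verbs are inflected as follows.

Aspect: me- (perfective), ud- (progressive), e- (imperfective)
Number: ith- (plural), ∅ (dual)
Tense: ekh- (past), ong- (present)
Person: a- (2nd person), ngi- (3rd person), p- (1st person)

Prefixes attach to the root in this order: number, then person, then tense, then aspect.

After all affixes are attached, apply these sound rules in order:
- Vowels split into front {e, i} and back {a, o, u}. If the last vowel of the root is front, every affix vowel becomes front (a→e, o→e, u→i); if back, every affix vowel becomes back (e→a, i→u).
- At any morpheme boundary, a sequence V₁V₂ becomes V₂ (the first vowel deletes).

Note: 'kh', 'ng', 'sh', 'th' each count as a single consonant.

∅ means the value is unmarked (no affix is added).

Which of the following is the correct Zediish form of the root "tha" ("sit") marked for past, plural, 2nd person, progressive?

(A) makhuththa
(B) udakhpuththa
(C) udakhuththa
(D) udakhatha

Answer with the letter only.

Attach number plural ith- → iththa.
Attach person 2nd person a- → aiththa.
Attach tense past ekh- → ekhaiththa.
Attach aspect progressive ud- → udekhaiththa.
Apply vowel harmony: udekhaiththa → udakhauththa.
Apply vowel deletion: udakhauththa → udakhuththa.
So the correct form is udakhuththa, option (C).
(D) udakhatha is wrong: it uses dual instead of plural for number.
(B) udakhpuththa is wrong: it uses 1st person instead of 2nd person for person.
(A) makhuththa is wrong: it uses perfective instead of progressive for aspect.

C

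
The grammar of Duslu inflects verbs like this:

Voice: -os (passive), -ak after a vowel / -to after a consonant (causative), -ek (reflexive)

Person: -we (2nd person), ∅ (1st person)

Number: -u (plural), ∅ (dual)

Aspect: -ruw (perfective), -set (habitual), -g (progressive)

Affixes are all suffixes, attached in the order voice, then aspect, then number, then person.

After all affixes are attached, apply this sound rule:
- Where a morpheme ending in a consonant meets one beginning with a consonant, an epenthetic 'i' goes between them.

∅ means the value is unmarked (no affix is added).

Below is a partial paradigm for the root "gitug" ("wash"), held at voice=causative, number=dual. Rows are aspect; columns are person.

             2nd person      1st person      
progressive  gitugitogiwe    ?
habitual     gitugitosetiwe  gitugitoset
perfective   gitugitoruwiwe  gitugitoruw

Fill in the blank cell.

gitugitog

Attach voice causative -to (after consonant 'g') → gitugto.
Attach aspect progressive -g → gitugtog.
number = dual: zero marking, form stays gitugtog.
person = 1st person: zero marking, form stays gitugtog.
Apply epenthesis: gitugtog → gitugitog.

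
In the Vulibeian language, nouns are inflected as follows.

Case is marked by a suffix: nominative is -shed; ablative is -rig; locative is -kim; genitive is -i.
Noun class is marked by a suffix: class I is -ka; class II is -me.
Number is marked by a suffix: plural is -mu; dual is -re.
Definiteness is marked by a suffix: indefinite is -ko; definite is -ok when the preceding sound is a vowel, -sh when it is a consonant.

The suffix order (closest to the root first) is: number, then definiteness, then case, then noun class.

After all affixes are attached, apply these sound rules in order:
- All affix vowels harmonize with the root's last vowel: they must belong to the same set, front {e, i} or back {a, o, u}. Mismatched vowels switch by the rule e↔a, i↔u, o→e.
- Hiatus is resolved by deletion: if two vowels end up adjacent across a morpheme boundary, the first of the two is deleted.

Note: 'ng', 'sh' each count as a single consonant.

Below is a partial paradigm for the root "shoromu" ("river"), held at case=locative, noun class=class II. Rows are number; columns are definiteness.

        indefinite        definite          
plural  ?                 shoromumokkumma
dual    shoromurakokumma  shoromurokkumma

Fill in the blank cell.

shoromumukokumma

Attach number plural -mu → shoromumu.
Attach definiteness indefinite -ko → shoromumuko.
Attach case locative -kim → shoromumukokim.
Attach noun class class II -me → shoromumukokimme.
Apply vowel harmony: shoromumukokimme → shoromumukokumma.
Vowel deletion: no change.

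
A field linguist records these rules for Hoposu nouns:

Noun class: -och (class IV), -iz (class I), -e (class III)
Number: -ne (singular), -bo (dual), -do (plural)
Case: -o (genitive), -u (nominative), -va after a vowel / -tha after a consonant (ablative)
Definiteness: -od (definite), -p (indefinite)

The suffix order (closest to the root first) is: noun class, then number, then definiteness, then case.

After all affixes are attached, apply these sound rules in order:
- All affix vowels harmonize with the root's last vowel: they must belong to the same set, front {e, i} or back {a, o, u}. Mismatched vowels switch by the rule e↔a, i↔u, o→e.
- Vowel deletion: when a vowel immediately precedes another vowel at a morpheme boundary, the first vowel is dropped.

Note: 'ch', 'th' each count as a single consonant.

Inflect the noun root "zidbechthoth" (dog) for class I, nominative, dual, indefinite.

zidbechthothuzbopu

Attach noun class class I -iz → zidbechthothiz.
Attach number dual -bo → zidbechthothizbo.
Attach definiteness indefinite -p → zidbechthothizbop.
Attach case nominative -u → zidbechthothizbopu.
Apply vowel harmony: zidbechthothizbopu → zidbechthothuzbopu.
Vowel deletion: no change.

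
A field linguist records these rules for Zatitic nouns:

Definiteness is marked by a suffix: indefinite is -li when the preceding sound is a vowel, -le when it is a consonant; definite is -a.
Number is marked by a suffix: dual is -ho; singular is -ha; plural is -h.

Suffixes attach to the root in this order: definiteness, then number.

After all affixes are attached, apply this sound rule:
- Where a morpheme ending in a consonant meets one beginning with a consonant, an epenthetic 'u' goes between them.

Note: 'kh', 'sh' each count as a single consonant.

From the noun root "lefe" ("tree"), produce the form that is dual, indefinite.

lefeliho

Attach definiteness indefinite -li (after vowel 'e') → lefeli.
Attach number dual -ho → lefeliho.
Epenthesis: no change.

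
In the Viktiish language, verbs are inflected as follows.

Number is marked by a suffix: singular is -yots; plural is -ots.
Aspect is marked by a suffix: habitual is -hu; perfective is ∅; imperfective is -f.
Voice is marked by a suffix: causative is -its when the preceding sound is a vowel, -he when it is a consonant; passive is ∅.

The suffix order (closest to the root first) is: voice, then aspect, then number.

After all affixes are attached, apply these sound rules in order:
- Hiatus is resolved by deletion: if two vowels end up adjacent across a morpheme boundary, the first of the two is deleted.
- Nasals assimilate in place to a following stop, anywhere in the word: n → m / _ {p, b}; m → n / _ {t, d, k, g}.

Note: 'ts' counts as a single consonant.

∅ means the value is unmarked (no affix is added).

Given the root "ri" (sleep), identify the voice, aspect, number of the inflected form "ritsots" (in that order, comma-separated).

causative, perfective, plural

Segment: ri-its-ots.
voice: -its/he → causative.
aspect: ∅ → perfective.
number: -ots → plural.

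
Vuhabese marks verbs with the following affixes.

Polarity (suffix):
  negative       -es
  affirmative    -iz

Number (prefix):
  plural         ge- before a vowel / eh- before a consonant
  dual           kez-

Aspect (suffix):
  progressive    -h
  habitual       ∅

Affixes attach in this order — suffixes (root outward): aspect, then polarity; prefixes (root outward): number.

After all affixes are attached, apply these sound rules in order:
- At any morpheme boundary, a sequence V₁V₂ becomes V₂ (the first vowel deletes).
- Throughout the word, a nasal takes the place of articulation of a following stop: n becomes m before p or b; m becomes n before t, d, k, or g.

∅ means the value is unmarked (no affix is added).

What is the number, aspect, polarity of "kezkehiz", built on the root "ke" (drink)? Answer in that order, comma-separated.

dual, progressive, affirmative

Segment: kez-ke-h-iz.
number: kez- → dual.
aspect: -h → progressive.
polarity: -iz → affirmative.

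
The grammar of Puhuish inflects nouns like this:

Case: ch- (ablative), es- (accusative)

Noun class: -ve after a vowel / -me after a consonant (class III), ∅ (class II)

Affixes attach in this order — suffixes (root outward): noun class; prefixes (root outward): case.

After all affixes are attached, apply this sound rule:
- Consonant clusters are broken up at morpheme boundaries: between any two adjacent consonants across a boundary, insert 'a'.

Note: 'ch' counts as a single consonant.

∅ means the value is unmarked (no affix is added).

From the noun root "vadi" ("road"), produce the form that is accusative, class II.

Attach case accusative es- → esvadi.
noun class = class II: zero marking, form stays esvadi.
Apply epenthesis: esvadi → esavadi.

esavadi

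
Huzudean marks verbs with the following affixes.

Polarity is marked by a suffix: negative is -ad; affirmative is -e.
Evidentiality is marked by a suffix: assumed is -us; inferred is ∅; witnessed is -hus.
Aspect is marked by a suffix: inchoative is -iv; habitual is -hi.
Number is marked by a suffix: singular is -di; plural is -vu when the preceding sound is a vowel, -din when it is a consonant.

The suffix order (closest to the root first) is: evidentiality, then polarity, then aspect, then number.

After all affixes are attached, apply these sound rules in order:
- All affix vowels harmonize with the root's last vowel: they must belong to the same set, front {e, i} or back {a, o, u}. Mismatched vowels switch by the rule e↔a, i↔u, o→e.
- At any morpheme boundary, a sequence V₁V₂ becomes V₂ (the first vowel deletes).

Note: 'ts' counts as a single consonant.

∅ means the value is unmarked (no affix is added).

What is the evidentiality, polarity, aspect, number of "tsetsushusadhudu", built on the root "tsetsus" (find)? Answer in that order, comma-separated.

witnessed, negative, habitual, singular

Segment: tsetsus-hus-ad-hi-di.
evidentiality: -hus → witnessed.
polarity: -ad → negative.
aspect: -hi → habitual.
number: -di → singular.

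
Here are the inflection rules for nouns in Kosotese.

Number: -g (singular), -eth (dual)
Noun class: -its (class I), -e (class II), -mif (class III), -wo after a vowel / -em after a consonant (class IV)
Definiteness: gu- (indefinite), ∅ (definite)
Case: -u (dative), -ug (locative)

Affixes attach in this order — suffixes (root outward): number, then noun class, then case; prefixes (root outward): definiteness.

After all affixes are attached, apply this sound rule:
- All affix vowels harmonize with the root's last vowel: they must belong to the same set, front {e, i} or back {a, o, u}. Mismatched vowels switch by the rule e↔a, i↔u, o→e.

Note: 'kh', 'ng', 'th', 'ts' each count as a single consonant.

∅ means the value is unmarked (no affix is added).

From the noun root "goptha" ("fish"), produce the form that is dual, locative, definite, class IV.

gopthaathamug

Attach number dual -eth → gopthaeth.
definiteness = definite: zero marking, form stays gopthaeth.
Attach noun class class IV -em (after consonant 'th') → gopthaethem.
Attach case locative -ug → gopthaethemug.
Apply vowel harmony: gopthaethemug → gopthaathamug.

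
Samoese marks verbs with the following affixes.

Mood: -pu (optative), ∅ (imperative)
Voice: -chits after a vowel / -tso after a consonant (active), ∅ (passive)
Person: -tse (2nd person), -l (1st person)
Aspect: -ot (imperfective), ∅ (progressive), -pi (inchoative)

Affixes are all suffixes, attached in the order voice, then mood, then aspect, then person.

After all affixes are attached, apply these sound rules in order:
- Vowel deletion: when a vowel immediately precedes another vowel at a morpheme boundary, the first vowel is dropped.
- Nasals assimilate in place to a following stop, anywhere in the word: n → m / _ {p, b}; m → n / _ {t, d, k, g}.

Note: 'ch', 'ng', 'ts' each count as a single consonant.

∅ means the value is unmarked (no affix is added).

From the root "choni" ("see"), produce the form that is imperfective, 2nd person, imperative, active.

Attach voice active -chits (after vowel 'i') → chonichits.
mood = imperative: zero marking, form stays chonichits.
Attach aspect imperfective -ot → chonichitsot.
Attach person 2nd person -tse → chonichitsottse.
Vowel deletion: no change.
Nasal assimilation: no change.

chonichitsottse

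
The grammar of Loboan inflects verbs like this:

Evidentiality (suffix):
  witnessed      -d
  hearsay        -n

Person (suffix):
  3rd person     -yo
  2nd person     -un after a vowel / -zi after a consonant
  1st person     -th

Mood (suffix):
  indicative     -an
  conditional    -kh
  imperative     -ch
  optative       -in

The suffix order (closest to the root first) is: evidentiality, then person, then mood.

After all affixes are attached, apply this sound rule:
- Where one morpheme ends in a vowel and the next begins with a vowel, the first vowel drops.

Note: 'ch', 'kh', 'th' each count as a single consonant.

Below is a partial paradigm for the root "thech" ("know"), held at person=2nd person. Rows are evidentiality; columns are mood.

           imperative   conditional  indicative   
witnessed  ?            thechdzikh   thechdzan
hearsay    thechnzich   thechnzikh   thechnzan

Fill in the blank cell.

Attach evidentiality witnessed -d → thechd.
Attach person 2nd person -zi (after consonant 'd') → thechdzi.
Attach mood imperative -ch → thechdzich.
Vowel deletion: no change.

thechdzich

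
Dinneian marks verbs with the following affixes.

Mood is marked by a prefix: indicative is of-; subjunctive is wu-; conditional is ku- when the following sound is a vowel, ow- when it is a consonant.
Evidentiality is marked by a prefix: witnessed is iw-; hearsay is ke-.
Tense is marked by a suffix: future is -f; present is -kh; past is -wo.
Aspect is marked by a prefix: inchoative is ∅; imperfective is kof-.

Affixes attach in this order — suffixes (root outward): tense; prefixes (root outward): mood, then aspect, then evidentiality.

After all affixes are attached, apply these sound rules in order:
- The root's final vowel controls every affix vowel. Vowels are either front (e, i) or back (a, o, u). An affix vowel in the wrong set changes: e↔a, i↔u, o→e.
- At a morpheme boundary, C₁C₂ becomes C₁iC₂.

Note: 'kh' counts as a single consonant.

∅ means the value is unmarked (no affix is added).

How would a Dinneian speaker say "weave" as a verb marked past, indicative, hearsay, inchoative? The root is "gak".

kaofigakiwo

Attach mood indicative of- → ofgak.
Attach tense past -wo → ofgakwo.
aspect = inchoative: zero marking, form stays ofgakwo.
Attach evidentiality hearsay ke- → keofgakwo.
Apply vowel harmony: keofgakwo → kaofgakwo.
Apply epenthesis: kaofgakwo → kaofigakiwo.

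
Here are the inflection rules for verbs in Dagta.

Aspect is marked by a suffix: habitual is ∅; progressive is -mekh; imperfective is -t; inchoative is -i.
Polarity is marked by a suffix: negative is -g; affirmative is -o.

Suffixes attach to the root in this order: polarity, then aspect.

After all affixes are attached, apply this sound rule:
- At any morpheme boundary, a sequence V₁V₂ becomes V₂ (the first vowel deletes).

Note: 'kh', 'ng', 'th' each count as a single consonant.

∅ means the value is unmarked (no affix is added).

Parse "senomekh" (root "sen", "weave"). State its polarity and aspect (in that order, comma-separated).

affirmative, progressive

Segment: sen-o-mekh.
polarity: -o → affirmative.
aspect: -mekh → progressive.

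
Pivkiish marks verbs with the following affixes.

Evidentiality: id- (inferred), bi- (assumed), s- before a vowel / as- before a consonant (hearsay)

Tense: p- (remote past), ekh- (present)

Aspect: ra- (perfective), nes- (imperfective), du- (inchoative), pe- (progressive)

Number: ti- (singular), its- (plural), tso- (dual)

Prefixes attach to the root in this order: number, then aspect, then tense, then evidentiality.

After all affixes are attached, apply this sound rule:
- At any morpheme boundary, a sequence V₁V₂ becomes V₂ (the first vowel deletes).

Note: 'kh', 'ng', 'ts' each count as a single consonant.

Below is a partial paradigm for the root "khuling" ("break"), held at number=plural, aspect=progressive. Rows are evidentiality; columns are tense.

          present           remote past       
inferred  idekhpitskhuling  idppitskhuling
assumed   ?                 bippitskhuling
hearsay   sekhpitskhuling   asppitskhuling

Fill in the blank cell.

Attach number plural its- → itskhuling.
Attach aspect progressive pe- → peitskhuling.
Attach tense present ekh- → ekhpeitskhuling.
Attach evidentiality assumed bi- → biekhpeitskhuling.
Apply vowel deletion: biekhpeitskhuling → bekhpitskhuling.

bekhpitskhuling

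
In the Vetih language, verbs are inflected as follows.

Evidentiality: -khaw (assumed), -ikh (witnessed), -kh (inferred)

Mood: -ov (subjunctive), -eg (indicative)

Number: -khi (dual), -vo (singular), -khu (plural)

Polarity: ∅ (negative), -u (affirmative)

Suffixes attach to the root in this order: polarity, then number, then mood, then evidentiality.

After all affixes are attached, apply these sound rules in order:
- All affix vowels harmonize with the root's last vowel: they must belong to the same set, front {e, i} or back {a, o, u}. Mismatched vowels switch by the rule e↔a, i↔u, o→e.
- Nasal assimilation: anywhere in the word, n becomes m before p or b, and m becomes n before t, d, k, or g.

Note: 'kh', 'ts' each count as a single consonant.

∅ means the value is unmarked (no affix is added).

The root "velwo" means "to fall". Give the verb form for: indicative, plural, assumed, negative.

polarity = negative: zero marking, form stays velwo.
Attach number plural -khu → velwokhu.
Attach mood indicative -eg → velwokhueg.
Attach evidentiality assumed -khaw → velwokhuegkhaw.
Apply vowel harmony: velwokhuegkhaw → velwokhuagkhaw.
Nasal assimilation: no change.

velwokhuagkhaw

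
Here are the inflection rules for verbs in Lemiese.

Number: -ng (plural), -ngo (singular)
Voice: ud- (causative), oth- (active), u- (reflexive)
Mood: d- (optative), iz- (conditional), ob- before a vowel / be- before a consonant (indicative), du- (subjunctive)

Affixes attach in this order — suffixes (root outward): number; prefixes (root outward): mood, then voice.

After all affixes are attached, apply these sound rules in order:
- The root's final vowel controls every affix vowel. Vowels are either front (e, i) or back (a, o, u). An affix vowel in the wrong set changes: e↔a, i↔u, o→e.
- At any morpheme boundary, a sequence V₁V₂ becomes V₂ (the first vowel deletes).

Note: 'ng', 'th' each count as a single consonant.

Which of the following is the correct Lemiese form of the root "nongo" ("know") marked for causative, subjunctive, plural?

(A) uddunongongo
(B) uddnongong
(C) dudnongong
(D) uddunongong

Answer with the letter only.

D

Attach number plural -ng → nongong.
Attach mood subjunctive du- → dunongong.
Attach voice causative ud- → uddunongong.
Vowel harmony: no change.
Vowel deletion: no change.
So the correct form is uddunongong, option (D).
(B) uddnongong is wrong: it uses optative instead of subjunctive for mood.
(C) dudnongong is wrong: it has the affixes in the wrong order.
(A) uddunongongo is wrong: it uses singular instead of plural for number.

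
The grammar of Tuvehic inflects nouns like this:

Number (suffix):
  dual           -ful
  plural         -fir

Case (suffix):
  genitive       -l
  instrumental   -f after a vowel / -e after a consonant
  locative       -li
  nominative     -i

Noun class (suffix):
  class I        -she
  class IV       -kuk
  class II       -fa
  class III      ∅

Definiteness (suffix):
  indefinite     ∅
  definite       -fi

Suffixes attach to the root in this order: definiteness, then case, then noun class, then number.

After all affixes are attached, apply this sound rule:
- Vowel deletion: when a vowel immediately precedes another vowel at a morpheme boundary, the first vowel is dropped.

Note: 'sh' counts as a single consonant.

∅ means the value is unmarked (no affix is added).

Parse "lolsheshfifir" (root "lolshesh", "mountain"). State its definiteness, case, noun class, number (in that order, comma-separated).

definite, nominative, class III, plural

Segment: lolshesh-fi-i-fir.
definiteness: -fi → definite.
case: -i → nominative.
noun class: ∅ → class III.
number: -fir → plural.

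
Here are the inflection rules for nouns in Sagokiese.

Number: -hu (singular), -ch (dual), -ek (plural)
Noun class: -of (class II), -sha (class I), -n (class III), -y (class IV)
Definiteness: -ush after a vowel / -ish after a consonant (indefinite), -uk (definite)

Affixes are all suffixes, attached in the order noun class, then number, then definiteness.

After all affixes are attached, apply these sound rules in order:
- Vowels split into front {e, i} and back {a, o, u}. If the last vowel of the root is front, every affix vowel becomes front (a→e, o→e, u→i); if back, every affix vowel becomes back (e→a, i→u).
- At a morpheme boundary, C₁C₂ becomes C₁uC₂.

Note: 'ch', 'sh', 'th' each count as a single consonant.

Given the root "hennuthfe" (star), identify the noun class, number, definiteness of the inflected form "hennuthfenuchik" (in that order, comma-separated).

class III, dual, definite

Segment: hennuthfe-n-ch-uk.
noun class: -n → class III.
number: -ch → dual.
definiteness: -uk → definite.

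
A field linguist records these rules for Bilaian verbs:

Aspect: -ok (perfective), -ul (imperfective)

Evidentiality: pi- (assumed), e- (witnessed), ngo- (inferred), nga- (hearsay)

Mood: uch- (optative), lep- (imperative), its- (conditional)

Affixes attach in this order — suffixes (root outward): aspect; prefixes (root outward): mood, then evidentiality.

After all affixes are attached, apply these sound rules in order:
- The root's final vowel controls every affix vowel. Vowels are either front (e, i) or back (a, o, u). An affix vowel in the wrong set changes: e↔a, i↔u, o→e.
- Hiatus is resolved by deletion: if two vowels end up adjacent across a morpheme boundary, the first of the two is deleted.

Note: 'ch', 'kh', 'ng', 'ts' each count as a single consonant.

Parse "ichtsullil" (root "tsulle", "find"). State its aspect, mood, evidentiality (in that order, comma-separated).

Segment: e-uch-tsulle-ul.
aspect: -ul → imperfective.
mood: uch- → optative.
evidentiality: e- → witnessed.

imperfective, optative, witnessed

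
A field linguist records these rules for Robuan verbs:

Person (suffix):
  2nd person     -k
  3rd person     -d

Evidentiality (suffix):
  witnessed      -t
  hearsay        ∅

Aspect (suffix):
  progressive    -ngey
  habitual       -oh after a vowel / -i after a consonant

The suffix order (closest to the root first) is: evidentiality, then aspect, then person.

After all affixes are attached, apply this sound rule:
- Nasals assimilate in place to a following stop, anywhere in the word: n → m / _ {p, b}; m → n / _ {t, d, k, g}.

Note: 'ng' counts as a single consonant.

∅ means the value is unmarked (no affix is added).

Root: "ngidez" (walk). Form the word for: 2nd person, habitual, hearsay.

evidentiality = hearsay: zero marking, form stays ngidez.
Attach aspect habitual -i (after consonant 'z') → ngidezi.
Attach person 2nd person -k → ngidezik.
Nasal assimilation: no change.

ngidezik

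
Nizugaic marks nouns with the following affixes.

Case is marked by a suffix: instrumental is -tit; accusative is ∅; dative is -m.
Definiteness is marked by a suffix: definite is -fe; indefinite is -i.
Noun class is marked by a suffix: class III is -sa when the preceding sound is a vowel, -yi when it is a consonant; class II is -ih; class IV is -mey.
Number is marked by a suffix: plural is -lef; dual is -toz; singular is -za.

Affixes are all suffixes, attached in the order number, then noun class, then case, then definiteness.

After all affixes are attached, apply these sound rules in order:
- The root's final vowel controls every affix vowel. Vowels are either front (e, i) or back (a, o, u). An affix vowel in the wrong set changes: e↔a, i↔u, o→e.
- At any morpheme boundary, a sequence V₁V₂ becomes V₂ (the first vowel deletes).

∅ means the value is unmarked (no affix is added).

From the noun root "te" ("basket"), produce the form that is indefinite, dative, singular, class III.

Attach number singular -za → teza.
Attach noun class class III -sa (after vowel 'a') → tezasa.
Attach case dative -m → tezasam.
Attach definiteness indefinite -i → tezasami.
Apply vowel harmony: tezasami → tezesemi.
Vowel deletion: no change.

tezesemi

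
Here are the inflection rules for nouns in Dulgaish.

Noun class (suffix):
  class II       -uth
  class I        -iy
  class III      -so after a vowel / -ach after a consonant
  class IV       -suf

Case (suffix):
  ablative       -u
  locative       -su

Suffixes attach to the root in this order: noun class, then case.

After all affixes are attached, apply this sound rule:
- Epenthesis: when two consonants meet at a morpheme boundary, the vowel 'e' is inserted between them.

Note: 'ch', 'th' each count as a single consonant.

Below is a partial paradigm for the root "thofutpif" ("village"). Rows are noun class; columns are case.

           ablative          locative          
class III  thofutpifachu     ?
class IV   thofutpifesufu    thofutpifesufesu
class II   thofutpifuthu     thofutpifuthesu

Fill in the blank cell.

Attach noun class class III -ach (after consonant 'f') → thofutpifach.
Attach case locative -su → thofutpifachsu.
Apply epenthesis: thofutpifachsu → thofutpifachesu.

thofutpifachesu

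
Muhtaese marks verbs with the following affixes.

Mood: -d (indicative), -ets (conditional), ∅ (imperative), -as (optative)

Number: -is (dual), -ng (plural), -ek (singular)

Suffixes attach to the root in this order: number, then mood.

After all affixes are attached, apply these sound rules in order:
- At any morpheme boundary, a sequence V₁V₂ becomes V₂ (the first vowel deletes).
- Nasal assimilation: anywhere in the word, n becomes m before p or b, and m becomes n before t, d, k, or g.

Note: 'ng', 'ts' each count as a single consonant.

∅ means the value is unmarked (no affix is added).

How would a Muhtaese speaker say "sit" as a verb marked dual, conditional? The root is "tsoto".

Attach number dual -is → tsotois.
Attach mood conditional -ets → tsotoisets.
Apply vowel deletion: tsotoisets → tsotisets.
Nasal assimilation: no change.

tsotisets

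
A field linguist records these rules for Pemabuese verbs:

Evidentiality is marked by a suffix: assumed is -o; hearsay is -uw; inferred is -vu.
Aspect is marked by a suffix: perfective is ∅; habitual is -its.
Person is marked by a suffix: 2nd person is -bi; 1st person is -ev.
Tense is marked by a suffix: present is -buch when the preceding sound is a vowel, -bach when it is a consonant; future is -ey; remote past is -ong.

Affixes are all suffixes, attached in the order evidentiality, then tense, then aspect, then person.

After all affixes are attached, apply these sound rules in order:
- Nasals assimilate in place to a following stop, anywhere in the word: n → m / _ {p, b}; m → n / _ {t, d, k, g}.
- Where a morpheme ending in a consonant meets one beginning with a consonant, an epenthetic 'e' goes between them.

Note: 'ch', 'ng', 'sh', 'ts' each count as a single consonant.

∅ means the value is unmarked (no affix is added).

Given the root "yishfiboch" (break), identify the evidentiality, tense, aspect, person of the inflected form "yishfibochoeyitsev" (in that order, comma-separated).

Segment: yishfiboch-o-ey-its-ev.
evidentiality: -o → assumed.
tense: -ey → future.
aspect: -its → habitual.
person: -ev → 1st person.

assumed, future, habitual, 1st person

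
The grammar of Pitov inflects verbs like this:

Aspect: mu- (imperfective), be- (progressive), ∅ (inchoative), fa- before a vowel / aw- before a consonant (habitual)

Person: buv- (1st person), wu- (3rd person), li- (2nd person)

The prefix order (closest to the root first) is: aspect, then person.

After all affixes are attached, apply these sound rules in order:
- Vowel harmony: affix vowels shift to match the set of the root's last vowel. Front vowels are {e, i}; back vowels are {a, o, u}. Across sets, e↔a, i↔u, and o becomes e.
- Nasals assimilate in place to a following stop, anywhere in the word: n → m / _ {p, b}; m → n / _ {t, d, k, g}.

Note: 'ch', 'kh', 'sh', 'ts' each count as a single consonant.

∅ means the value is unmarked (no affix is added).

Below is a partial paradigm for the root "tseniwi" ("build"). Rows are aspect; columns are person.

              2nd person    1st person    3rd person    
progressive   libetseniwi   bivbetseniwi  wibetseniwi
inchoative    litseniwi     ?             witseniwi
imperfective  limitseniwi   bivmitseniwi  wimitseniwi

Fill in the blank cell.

bivtseniwi

aspect = inchoative: zero marking, form stays tseniwi.
Attach person 1st person buv- → buvtseniwi.
Apply vowel harmony: buvtseniwi → bivtseniwi.
Nasal assimilation: no change.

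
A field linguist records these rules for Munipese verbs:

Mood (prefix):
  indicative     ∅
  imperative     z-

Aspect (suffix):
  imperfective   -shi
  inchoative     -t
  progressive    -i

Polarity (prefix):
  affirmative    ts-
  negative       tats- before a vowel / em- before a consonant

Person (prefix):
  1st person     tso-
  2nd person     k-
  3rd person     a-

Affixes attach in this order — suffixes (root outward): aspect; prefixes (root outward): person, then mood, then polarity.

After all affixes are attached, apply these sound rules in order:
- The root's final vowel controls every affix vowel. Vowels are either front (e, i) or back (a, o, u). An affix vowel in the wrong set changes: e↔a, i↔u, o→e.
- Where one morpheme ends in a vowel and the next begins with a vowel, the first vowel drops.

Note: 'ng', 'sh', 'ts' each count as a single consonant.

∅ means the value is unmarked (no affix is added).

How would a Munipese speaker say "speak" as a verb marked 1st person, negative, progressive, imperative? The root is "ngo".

Attach person 1st person tso- → tsongo.
Attach aspect progressive -i → tsongoi.
Attach mood imperative z- → ztsongoi.
Attach polarity negative em- (before consonant 'z') → emztsongoi.
Apply vowel harmony: emztsongoi → amztsongou.
Apply vowel deletion: amztsongou → amztsongu.

amztsongu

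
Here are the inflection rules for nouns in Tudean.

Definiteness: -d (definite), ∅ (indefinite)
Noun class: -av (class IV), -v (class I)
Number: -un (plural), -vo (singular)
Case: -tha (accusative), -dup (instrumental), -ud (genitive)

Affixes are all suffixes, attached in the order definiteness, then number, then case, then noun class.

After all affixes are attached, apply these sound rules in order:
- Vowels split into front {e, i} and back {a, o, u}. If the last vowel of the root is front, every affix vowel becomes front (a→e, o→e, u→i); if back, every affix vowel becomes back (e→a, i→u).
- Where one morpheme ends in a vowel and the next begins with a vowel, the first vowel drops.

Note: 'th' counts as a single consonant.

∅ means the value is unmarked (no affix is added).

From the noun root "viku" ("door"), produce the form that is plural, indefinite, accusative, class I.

definiteness = indefinite: zero marking, form stays viku.
Attach number plural -un → vikuun.
Attach case accusative -tha → vikuuntha.
Attach noun class class I -v → vikuunthav.
Vowel harmony: no change.
Apply vowel deletion: vikuunthav → vikunthav.

vikunthav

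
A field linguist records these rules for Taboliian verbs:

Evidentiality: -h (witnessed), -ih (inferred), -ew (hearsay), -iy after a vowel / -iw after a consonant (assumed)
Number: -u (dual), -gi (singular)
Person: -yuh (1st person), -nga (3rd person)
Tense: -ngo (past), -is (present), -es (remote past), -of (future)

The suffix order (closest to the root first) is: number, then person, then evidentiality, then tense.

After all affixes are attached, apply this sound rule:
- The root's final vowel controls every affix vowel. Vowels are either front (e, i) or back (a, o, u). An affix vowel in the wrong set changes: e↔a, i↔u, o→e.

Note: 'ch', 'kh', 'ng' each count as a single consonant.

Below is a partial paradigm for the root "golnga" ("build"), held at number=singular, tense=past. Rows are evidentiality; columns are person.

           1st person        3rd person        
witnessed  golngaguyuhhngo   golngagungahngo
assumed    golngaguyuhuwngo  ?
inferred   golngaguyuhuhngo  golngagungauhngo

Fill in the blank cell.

golngagungauyngo

Attach number singular -gi → golngagi.
Attach person 3rd person -nga → golngaginga.
Attach evidentiality assumed -iy (after vowel 'a') → golngagingaiy.
Attach tense past -ngo → golngagingaiyngo.
Apply vowel harmony: golngagingaiyngo → golngagungauyngo.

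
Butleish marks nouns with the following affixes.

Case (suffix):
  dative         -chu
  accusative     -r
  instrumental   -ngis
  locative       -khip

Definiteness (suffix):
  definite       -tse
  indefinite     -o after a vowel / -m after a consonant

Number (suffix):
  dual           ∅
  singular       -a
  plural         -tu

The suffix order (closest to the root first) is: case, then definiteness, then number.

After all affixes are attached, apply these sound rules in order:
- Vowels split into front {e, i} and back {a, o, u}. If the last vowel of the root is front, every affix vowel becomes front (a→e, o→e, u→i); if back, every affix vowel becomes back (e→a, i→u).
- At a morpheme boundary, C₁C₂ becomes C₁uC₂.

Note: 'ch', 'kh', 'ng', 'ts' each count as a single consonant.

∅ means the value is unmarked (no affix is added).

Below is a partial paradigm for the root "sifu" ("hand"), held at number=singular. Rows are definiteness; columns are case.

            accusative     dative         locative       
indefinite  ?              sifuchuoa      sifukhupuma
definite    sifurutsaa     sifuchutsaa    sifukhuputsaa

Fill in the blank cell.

sifuruma

Attach case accusative -r → sifur.
Attach definiteness indefinite -m (after consonant 'r') → sifurm.
Attach number singular -a → sifurma.
Vowel harmony: no change.
Apply epenthesis: sifurma → sifuruma.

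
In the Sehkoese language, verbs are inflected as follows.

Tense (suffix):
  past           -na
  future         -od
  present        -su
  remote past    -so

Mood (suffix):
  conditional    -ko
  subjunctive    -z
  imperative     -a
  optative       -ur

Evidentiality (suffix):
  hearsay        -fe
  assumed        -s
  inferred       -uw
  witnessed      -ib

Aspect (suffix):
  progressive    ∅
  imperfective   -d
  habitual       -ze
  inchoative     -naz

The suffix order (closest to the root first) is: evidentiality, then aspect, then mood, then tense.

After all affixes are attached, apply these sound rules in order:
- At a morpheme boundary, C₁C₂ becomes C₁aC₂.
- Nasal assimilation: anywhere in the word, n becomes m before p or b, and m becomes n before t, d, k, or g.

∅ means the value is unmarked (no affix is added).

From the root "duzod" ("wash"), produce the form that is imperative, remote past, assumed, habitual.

duzodasazeaso

Attach evidentiality assumed -s → duzods.
Attach aspect habitual -ze → duzodsze.
Attach mood imperative -a → duzodszea.
Attach tense remote past -so → duzodszeaso.
Apply epenthesis: duzodszeaso → duzodasazeaso.
Nasal assimilation: no change.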